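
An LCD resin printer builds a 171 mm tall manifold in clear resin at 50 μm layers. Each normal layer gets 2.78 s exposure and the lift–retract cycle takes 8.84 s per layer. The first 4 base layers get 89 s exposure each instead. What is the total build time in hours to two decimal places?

11.13 hours

Layers = ⌈171/0.05⌉ = 3420.
Base layers = 4 × (89 + 8.84), so 391.36 s.
Normal layers = 3416 × (2.78 + 8.84) = 39693.92 s.
Total = 391.36 + 39693.92 = 40085.28 s = 11.13 hours.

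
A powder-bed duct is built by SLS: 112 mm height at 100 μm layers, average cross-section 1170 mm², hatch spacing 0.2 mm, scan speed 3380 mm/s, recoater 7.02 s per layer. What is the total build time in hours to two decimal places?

2.72 hours

Number of layers: 112 / 0.1 → 1120 (rounded up).
Scan path per layer = 1170 / 0.2, so 5850 mm.
Laser time per layer: 5850 / 3380 → 1.7308 s.
Time per layer = 1.7308 + 7.02 = 8.7508 s.
Total: 1120 × 8.7508 s = 9800.896 s → 2.72 hours.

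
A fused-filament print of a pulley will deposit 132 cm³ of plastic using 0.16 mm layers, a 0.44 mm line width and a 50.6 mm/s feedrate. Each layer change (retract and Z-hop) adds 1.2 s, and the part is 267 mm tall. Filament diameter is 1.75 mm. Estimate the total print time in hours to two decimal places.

10.85 hours

Line area = 0.16 × 0.44, so 0.0704 mm².
Path length: 132000 mm³ / 0.0704 mm² → 1875000 mm.
Extrusion time: 1875000 / 50.6 → 37055.3 s.
Layers = ⌈267/0.16⌉ = 1669.
Layer-change overhead = 1669 × 1.2, so 2002.8 s.
Total = 37055.3 + 2002.8 = 39058.1 s = 10.85 hours.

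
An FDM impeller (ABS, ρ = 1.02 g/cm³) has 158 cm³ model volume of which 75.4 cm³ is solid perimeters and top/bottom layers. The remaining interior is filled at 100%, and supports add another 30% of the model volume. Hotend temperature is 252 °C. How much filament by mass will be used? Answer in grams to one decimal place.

Volume inside the shell: 158 − 75.4 → 82.6 cm³.
Infill deposited = 1.00 × 82.6, so 82.6 cm³.
Support = 0.30 × 158, so 47.4 cm³.
Deposited volume = 75.4 + 82.6 + 47.4 = 205.4 cm³.
Mass = 205.4 × 1.02 = 209.508 g.

209.5 g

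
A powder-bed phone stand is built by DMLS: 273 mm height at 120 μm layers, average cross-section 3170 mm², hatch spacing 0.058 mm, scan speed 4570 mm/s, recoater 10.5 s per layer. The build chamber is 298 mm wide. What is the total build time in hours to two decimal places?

14.19 hours

Layer count = ceil(273 / 0.12) = 2275.
Scan path per layer = 3170 / 0.058 = 54655.2 mm.
Laser time per layer = 54655.2 / 4570, so 11.9596 s.
Layer cycle = 11.9596 + 10.5 = 22.4596 s.
Total: 2275 × 22.4596 s = 51095.59 s → 14.19 hours.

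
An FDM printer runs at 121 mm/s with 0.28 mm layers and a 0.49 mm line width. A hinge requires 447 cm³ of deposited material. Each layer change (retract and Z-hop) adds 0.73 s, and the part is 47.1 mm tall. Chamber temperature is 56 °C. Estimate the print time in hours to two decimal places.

7.51 hours

Bead cross-section: 0.28 × 0.49 → 0.1372 mm².
Total extruded path = 447000/0.1372 = 3258017.5 mm.
Print-move time = 3258017.5 / 121 = 26925.8 s.
Number of layers: 47.1 / 0.28 → 169 (rounded up).
Non-print overhead = 169 × 0.73, so 123.37 s.
Altogether 26925.8 + 123.37 = 27049.17 s, i.e. 7.51 hours.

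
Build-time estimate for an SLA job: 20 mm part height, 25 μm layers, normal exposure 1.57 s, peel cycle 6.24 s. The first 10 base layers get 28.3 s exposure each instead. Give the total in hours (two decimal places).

Layers = ⌈20/0.025⌉ = 800.
Burn-in layers = 10 × (28.3 + 6.24), so 345.4 s.
Regular layers = 790 × (1.57 + 6.24) = 6169.9 s.
Total = 345.4 + 6169.9 = 6515.3 s = 1.81 hours.

1.81 hours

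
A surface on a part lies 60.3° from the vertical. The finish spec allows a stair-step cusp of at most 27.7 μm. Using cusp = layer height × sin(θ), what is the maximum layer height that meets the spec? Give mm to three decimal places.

sin(60.3°) = 0.8686; t_max = 0.0277/0.8686 = 0.032 mm.

0.032 mm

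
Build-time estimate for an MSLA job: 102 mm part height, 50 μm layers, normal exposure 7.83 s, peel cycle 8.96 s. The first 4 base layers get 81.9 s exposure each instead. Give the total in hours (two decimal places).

Number of layers: 102 / 0.05 → 2040 (rounded up).
Bottom layers = 4 × (81.9 + 8.96), so 363.44 s.
Remaining layers = 2036 × (7.83 + 8.96) = 34184.44 s.
Sum: 363.44 + 34184.44 = 34547.88 s → 9.60 hours.

9.60 hours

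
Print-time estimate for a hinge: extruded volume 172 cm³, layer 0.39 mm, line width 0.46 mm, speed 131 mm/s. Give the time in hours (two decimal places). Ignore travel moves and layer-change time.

Bead cross-section = 0.39 × 0.46 = 0.1794 mm².
Path length: 172000 mm³ / 0.1794 mm² → 958751.4 mm.
Time extruding: 958751.4 / 131 → 7318.7 s.
7318.7 s = 2.03 hours.

2.03 hours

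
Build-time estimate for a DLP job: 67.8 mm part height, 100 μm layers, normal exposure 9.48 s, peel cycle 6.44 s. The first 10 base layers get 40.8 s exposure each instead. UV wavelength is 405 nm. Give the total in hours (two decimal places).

Layer count = ceil(67.8 / 0.1) = 678.
Base layers: 10 × (40.8 + 6.44) → 472.4 s.
Normal layers = 668 × (9.48 + 6.44), so 10634.56 s.
Total = 472.4 + 10634.56 = 11106.96 s = 3.09 hours.

3.09 hours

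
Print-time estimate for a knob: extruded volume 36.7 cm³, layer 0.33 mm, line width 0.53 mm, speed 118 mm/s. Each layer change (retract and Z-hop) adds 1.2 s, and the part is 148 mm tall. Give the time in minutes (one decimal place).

38.6 minutes

Line area = 0.33 × 0.53, so 0.1749 mm².
Total extruded path = 36700/0.1749 = 209834.2 mm.
Extrusion time = 209834.2 / 118 = 1778.3 s.
Layer count = ceil(148 / 0.33) = 449.
Non-print overhead = 449 × 1.2, so 538.8 s.
Altogether 1778.3 + 538.8 = 2317.1 s, i.e. 38.6 minutes.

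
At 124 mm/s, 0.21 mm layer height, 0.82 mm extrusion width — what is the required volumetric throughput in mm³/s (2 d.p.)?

21.35

Extrusion cross-section = 0.21 × 0.82 = 0.1722 mm².
Q = v·A = 124 × 0.1722 = 21.35 mm³/s.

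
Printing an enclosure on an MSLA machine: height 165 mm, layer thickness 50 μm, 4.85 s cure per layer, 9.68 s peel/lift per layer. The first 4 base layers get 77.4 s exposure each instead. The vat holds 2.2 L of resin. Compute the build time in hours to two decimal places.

13.40 hours

Number of layers: 165 / 0.05 → 3300 (rounded up).
Base layers = 4 × (77.4 + 9.68) = 348.32 s.
Remaining layers = 3296 × (4.85 + 9.68) = 47890.88 s.
Sum: 348.32 + 47890.88 = 48239.2 s → 13.40 hours.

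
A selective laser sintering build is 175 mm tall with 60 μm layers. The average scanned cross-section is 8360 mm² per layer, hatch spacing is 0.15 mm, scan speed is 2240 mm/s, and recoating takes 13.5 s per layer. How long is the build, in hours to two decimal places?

31.10 hours

Layers = ⌈175/0.06⌉ = 2917.
Scan path per layer = 8360 / 0.15 = 55733.3 mm.
Scan time per layer = 55733.3 / 2240 = 24.8809 s.
Time per layer: 24.8809 + 13.5 → 38.3809 s.
Total: 2917 × 38.3809 s = 111957.0853 s → 31.10 hours.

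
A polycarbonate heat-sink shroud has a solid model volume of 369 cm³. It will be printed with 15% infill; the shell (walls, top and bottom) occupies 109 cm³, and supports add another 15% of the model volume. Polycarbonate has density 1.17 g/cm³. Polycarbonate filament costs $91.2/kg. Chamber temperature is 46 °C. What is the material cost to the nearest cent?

$21.70

Interior volume = 369 − 109 = 260 cm³.
Deposited infill = 0.15 × 260 = 39 cm³.
Support = 0.15 × 369 = 55.35 cm³.
Total extruded = 109 + 39 + 55.35, so 203.35 cm³.
Mass: 203.35 × 1.17 → 237.9195 g.
Cost = 237.9195 g / 1000 × $91.2/kg = $21.70.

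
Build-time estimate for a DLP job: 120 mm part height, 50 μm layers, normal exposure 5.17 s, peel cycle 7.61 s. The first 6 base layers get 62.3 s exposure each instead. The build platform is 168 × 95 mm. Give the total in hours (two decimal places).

Number of layers: 120 / 0.05 → 2400 (rounded up).
Base layers = 6 × (62.3 + 7.61), so 419.46 s.
Regular layers = 2394 × (5.17 + 7.61), so 30595.32 s.
Sum: 419.46 + 30595.32 = 31014.78 s → 8.62 hours.

8.62 hours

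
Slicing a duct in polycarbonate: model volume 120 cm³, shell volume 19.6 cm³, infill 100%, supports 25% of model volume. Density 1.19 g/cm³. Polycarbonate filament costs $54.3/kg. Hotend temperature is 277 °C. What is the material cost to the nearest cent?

Infill region = 120 − 19.6 = 100.4 cm³.
Deposited infill = 1.00 × 100.4, so 100.4 cm³.
Support: 0.25 × 120 → 30 cm³.
Deposited volume: 19.6 + 100.4 + 30 → 150 cm³.
Mass: 150 × 1.19 → 178.5 g.
Cost = 178.5 g / 1000 × $54.3/kg = $9.69.

$9.69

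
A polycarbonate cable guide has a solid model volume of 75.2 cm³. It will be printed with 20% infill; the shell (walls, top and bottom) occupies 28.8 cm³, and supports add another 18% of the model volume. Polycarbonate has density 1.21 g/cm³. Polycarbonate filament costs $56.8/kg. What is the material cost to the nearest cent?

$3.55

Interior volume = 75.2 − 28.8 = 46.4 cm³.
Infill volume = 0.20 × 46.4, so 9.28 cm³.
Support: 0.18 × 75.2 → 13.536 cm³.
Deposited volume = 28.8 + 9.28 + 13.536, so 51.616 cm³.
Mass: 51.616 × 1.21 → 62.45536 g.
At $56.8/kg: 62.45536/1000 × 56.8 = $3.55.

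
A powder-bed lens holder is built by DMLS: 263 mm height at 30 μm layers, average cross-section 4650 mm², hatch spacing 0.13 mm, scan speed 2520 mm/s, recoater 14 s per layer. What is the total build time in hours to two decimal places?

68.66 hours

Number of layers: 263 / 0.03 → 8767 (rounded up).
Per-layer scan distance = 4650 / 0.13, so 35769.2 mm.
Scan time per layer = 35769.2 / 2520 = 14.1941 s.
Per-layer time = 14.1941 + 14 = 28.1941 s.
8767 layers × 28.1941 s/layer = 247177.6747 s, i.e. 68.66 hours.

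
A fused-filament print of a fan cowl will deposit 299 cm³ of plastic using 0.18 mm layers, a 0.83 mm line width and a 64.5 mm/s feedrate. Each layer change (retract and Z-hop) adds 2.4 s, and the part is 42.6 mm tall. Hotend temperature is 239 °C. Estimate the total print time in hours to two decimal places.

8.78 hours

Line area: 0.18 × 0.83 → 0.1494 mm².
Toolpath length = 299 cm³ / 0.1494 mm² = 299000 / 0.1494 = 2001338.7 mm.
Time extruding = 2001338.7 / 64.5, so 31028.5 s.
Layers = ⌈42.6/0.18⌉ = 237.
Z-hop total = 237 × 2.4 = 568.8 s.
Altogether 31028.5 + 568.8 = 31597.3 s, i.e. 8.78 hours.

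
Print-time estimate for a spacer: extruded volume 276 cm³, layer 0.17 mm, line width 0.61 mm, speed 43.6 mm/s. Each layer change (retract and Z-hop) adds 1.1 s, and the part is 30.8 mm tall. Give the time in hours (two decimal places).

Extrusion cross-section = 0.17 × 0.61, so 0.1037 mm².
Toolpath length = 276 cm³ / 0.1037 mm² = 276000 / 0.1037 = 2661523.6 mm.
Time extruding: 2661523.6 / 43.6 → 61044.1 s.
Number of layers: 30.8 / 0.17 → 182 (rounded up).
Z-hop total = 182 × 1.1, so 200.2 s.
Altogether 61044.1 + 200.2 = 61244.3 s, i.e. 17.01 hours.

17.01 hours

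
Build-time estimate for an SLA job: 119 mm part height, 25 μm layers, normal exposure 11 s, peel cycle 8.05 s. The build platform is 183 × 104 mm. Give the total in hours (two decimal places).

Layers = ⌈119/0.025⌉ = 4760.
Cycle time: 11 + 8.05 → 19.05 s.
Total = 4760 × 19.05 = 90678 s = 25.19 hours.

25.19 hours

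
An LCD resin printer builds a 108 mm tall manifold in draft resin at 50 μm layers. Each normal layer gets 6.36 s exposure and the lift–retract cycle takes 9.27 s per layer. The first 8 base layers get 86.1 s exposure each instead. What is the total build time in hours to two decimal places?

Number of layers: 108 / 0.05 → 2160 (rounded up).
Bottom layers: 8 × (86.1 + 9.27) → 762.96 s.
Normal layers = 2152 × (6.36 + 9.27), so 33635.76 s.
Total = 762.96 + 33635.76 = 34398.72 s = 9.56 hours.

9.56 hours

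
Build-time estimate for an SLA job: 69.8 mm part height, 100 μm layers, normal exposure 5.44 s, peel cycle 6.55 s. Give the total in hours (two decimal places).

Number of layers: 69.8 / 0.1 → 698 (rounded up).
Each layer takes: 5.44 + 6.55 → 11.99 s.
Total = 698 × 11.99 = 8369.02 s = 2.32 hours.

2.32 hours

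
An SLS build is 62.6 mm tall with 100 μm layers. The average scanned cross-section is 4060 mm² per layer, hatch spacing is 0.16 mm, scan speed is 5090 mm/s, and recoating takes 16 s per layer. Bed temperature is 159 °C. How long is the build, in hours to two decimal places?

Number of layers: 62.6 / 0.1 → 626 (rounded up).
Scan path per layer: 4060 / 0.16 → 25375 mm.
Scan time per layer: 25375 / 5090 → 4.9853 s.
Layer cycle = 4.9853 + 16, so 20.9853 s.
Build time = 626 × 20.9853 = 13136.7978 s = 3.65 hours.

3.65 hours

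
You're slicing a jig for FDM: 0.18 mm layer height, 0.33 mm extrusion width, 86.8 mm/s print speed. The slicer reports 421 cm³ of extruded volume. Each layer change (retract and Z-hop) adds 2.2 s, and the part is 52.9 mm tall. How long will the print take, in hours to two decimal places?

22.86 hours

Bead cross-section = 0.18 × 0.33 = 0.0594 mm².
Path length: 421000 mm³ / 0.0594 mm² → 7087542.1 mm.
Extrusion time = 7087542.1 / 86.8 = 81653.7 s.
Layer count = ceil(52.9 / 0.18) = 294.
Z-hop total = 294 × 2.2, so 646.8 s.
Altogether 81653.7 + 646.8 = 82300.5 s, i.e. 22.86 hours.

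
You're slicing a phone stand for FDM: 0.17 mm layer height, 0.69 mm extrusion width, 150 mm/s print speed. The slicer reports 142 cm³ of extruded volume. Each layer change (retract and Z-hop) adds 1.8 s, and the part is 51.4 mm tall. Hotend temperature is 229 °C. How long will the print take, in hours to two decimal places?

2.39 hours

Bead cross-section = 0.17 × 0.69 = 0.1173 mm².
Total extruded path = 142000/0.1173 = 1210571.2 mm.
Extrusion time = 1210571.2 / 150 = 8070.5 s.
Layer count = ceil(51.4 / 0.17) = 303.
Non-print overhead = 303 × 1.8, so 545.4 s.
Altogether 8070.5 + 545.4 = 8615.9 s, i.e. 2.39 hours.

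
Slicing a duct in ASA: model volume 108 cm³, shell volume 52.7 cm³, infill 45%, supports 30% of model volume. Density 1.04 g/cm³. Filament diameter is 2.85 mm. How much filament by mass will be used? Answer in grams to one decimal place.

Volume inside the shell = 108 − 52.7, so 55.3 cm³.
Infill volume: 0.45 × 55.3 → 24.885 cm³.
Support = 0.30 × 108 = 32.4 cm³.
Total printed volume = 52.7 + 24.885 + 32.4, so 109.985 cm³.
Mass: 109.985 × 1.04 → 114.3844 g.

114.4 g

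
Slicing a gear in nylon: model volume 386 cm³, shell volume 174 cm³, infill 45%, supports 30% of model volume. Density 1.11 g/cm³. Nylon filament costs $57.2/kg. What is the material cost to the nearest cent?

Volume inside the shell = 386 − 174 = 212 cm³.
Infill deposited = 0.45 × 212, so 95.4 cm³.
Support = 0.30 × 386, so 115.8 cm³.
Total extruded = 174 + 95.4 + 115.8 = 385.2 cm³.
Mass = 385.2 × 1.11 = 427.572 g.
At $57.2/kg: 427.572/1000 × 57.2 = $24.46.

$24.46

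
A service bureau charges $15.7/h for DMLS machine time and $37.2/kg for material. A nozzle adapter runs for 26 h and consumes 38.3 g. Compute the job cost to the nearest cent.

Machine-time cost = 15.7 × 26, so $408.20.
Feedstock cost: 37.2 × 38.3/1000 → $1.42476.
Job cost: 408.20 + 1.42476 = 409.62476 ≈ $409.62.

$409.62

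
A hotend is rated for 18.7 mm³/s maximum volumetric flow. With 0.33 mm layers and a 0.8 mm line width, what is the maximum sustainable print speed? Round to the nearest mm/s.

A: 0.33 × 0.8 → 0.264 mm².
v_max = Q/A = 18.7/0.264 = 70.83 mm/s → 71 mm/s.

71 mm/s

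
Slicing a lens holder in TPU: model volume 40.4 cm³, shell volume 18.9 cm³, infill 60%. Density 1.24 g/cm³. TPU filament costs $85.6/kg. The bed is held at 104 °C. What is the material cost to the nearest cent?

$3.38

Interior volume: 40.4 − 18.9 → 21.5 cm³.
Infill deposited: 0.60 × 21.5 → 12.9 cm³.
Deposited volume = 18.9 + 12.9 = 31.8 cm³.
Mass = 31.8 × 1.24, so 39.432 g.
Cost = 39.432 g / 1000 × $85.6/kg = $3.38.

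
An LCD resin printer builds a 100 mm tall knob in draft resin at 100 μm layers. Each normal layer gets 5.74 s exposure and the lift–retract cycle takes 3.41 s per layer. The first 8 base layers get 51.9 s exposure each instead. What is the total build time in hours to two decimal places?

2.64 hours

Layers = ⌈100/0.1⌉ = 1000.
Bottom layers = 8 × (51.9 + 3.41) = 442.48 s.
Remaining layers: 992 × (5.74 + 3.41) → 9076.8 s.
Sum: 442.48 + 9076.8 = 9519.28 s → 2.64 hours.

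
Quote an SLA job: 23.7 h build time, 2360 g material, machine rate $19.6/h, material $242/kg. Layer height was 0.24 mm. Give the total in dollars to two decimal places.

Machine cost = 19.6 × 23.7 = $464.52.
Material cost = 242 × 2360/1000 = $571.12.
Total = 464.52 + 571.12 = $1035.64.

$1035.64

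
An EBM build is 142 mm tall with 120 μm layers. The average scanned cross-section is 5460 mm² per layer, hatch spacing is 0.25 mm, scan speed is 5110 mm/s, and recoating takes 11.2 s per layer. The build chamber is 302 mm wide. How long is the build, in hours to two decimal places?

5.09 hours

Layer count = ceil(142 / 0.12) = 1184.
Per-layer scan distance: 5460 / 0.25 → 21840 mm.
Scan time per layer: 21840 / 5110 → 4.274 s.
Layer cycle: 4.274 + 11.2 → 15.474 s.
1184 layers × 15.474 s/layer = 18321.216 s, i.e. 5.09 hours.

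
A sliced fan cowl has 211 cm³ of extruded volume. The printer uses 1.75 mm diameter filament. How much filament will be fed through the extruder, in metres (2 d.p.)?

87.72 m

Cross-section of 1.75 mm filament: π·(1.75/2)² = 2.4053 mm².
Length = 211 cm³ / 2.4053 mm² = 211000 / 2.4053 = 87722.95 mm = 87.72 m.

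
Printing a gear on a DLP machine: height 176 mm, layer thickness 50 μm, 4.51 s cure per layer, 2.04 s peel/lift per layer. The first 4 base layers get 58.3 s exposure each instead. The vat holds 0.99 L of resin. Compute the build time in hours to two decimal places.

6.46 hours

Layers = ⌈176/0.05⌉ = 3520.
Base layers = 4 × (58.3 + 2.04), so 241.36 s.
Remaining layers: 3516 × (4.51 + 2.04) → 23029.8 s.
Sum: 241.36 + 23029.8 = 23271.16 s → 6.46 hours.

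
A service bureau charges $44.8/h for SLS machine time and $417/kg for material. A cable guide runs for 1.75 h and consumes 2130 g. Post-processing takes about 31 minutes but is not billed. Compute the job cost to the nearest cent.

$966.61

Machine-time cost = 44.8 × 1.75 = $78.40.
Material charge = 417 × 2130/1000, so $888.21.
Total = 78.40 + 888.21 = $966.61.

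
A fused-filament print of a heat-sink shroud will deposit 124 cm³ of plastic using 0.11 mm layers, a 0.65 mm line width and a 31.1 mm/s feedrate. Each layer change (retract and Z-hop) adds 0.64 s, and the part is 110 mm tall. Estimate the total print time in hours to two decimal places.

15.67 hours

Extrusion cross-section: 0.11 × 0.65 → 0.0715 mm².
Path length: 124000 mm³ / 0.0715 mm² → 1734265.7 mm.
Extrusion time: 1734265.7 / 31.1 → 55764.2 s.
Layers = ⌈110/0.11⌉ = 1000.
Non-print overhead = 1000 × 0.64, so 640 s.
Altogether 55764.2 + 640 = 56404.2 s, i.e. 15.67 hours.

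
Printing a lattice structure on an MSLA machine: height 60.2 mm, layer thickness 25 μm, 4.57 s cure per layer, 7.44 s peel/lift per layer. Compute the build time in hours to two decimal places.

8.03 hours

Layers = ⌈60.2/0.025⌉ = 2408.
Per-layer time = 4.57 + 7.44 = 12.01 s.
Total = 2408 × 12.01 = 28920.08 s = 8.03 hours.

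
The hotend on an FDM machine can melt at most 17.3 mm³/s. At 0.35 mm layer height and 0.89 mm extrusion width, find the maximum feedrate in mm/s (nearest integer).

56 mm/s

Bead cross-section = 0.35 × 0.89 = 0.3115 mm².
v_max = Q/A = 17.3/0.3115 = 55.54 mm/s → 56 mm/s.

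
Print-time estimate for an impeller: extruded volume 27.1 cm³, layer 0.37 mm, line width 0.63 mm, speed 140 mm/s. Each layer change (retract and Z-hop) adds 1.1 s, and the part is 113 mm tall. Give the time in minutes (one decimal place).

Bead cross-section = 0.37 × 0.63, so 0.2331 mm².
Path length: 27100 mm³ / 0.2331 mm² → 116259.1 mm.
Time extruding = 116259.1 / 140 = 830.4 s.
Layer count = ceil(113 / 0.37) = 306.
Z-hop total = 306 × 1.1, so 336.6 s.
Total = 830.4 + 336.6 = 1167 s = 19.5 minutes.

19.5 minutes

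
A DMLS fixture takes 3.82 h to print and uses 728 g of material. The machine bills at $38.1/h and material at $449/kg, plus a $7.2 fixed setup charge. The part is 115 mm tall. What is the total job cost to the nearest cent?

Machine-time cost = 38.1 × 3.82, so $145.542.
Material charge = 449 × 728/1000, so $326.872.
Total = 145.542 + 326.872 + 7.2 = 479.614 ≈ $479.61.

$479.61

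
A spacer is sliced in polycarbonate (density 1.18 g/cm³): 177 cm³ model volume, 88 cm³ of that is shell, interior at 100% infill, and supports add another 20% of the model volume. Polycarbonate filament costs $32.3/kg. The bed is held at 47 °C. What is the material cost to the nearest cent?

$8.10

Volume inside the shell = 177 − 88 = 89 cm³.
Infill deposited: 1.00 × 89 → 89 cm³.
Support = 0.20 × 177, so 35.4 cm³.
Total extruded = 88 + 89 + 35.4 = 212.4 cm³.
Mass = 212.4 × 1.18 = 250.632 g.
At $32.3/kg: 250.632/1000 × 32.3 = $8.10.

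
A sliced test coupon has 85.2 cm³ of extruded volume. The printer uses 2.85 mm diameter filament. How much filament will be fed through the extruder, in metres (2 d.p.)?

13.36 m

A = π r² = π × 1.425² = 6.3794 mm².
L = 85200 mm³ / 6.3794 mm² = 13355.49 mm, i.e. 13.36 m.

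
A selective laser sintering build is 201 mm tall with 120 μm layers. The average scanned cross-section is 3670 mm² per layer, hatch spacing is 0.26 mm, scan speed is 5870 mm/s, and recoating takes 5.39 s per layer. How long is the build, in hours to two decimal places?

3.63 hours

Layers = ⌈201/0.12⌉ = 1675.
Hatch length per layer = 3670 / 0.26, so 14115.4 mm.
Per-layer scan time: 14115.4 / 5870 → 2.4047 s.
Time per layer = 2.4047 + 5.39, so 7.7947 s.
Total: 1675 × 7.7947 s = 13056.1225 s → 3.63 hours.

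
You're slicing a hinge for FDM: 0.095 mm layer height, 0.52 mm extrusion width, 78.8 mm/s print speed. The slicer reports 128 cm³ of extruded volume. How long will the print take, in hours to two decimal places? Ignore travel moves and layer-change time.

Bead cross-section = 0.095 × 0.52, so 0.0494 mm².
Total extruded path = 128000/0.0494 = 2591093.1 mm.
Print-move time = 2591093.1 / 78.8 = 32881.9 s.
That's 32881.9 s → 9.13 hours.

9.13 hours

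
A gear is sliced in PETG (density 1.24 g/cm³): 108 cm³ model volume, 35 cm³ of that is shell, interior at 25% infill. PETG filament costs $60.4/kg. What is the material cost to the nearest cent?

$3.99

Infill region = 108 − 35, so 73 cm³.
Infill deposited: 0.25 × 73 → 18.25 cm³.
Total extruded = 35 + 18.25, so 53.25 cm³.
Mass: 53.25 × 1.24 → 66.03 g.
Cost = 66.03 g / 1000 × $60.4/kg = $3.99.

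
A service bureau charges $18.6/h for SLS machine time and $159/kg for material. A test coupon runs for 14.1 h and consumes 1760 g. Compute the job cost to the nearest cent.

Machine cost = 18.6 × 14.1 = $262.26.
Feedstock cost = 159 × 1760/1000 = $279.84.
Job cost: 262.26 + 279.84 = $542.10.

$542.10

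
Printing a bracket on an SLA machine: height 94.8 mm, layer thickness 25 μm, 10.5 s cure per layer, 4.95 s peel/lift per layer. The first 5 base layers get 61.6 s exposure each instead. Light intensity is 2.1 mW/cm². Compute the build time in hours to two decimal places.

16.34 hours

Layers = ⌈94.8/0.025⌉ = 3792.
Bottom layers: 5 × (61.6 + 4.95) → 332.75 s.
Regular layers = 3787 × (10.5 + 4.95), so 58509.15 s.
Total = 332.75 + 58509.15 = 58841.9 s = 16.34 hours.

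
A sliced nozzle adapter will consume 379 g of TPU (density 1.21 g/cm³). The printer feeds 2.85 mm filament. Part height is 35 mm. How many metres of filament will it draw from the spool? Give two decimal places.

Volume = 379 g / 1.21 g·cm⁻³ = 313.2231 cm³ = 313223.1 mm³.
Filament cross-section = π × (2.85/2)² = 6.3794 mm².
Length = 313223.1 / 6.3794 = 49099.15 mm = 49.10 m.

49.10 m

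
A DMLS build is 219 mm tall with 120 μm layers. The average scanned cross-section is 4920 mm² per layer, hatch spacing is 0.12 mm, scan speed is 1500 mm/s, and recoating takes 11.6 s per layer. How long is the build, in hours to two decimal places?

19.74 hours

Layers = ⌈219/0.12⌉ = 1825.
Scan path per layer = 4920 / 0.12 = 41000 mm.
Scan time per layer: 41000 / 1500 → 27.3333 s.
Layer cycle = 27.3333 + 11.6, so 38.9333 s.
1825 layers × 38.9333 s/layer = 71053.2725 s, i.e. 19.74 hours.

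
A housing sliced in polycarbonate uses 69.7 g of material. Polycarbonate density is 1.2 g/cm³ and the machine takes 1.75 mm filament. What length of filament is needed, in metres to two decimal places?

24.15 m

Extruded volume: 69.7/1.2 = 58.0833 cm³ (58083.3 mm³).
Filament cross-section = π × (1.75/2)² = 2.4053 mm².
Length = 58083.3 / 2.4053 = 24148.05 mm = 24.15 m.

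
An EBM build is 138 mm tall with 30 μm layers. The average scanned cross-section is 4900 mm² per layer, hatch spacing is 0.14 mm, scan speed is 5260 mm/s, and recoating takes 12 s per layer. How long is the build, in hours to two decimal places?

Layer count = ceil(138 / 0.03) = 4600.
Per-layer scan distance: 4900 / 0.14 → 35000 mm.
Scan time per layer: 35000 / 5260 → 6.654 s.
Per-layer time = 6.654 + 12, so 18.654 s.
Total: 4600 × 18.654 s = 85808.4 s → 23.84 hours.

23.84 hours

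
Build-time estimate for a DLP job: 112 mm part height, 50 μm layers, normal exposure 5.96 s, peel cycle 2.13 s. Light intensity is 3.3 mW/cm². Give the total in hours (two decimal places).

Layers = ⌈112/0.05⌉ = 2240.
Cycle time = 5.96 + 2.13 = 8.09 s.
Total = 2240 × 8.09 = 18121.6 s = 5.03 hours.

5.03 hours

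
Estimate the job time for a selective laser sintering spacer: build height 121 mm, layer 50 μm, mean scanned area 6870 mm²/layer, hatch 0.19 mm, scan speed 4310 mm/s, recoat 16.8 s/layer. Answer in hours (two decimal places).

16.93 hours

Layer count = ceil(121 / 0.05) = 2420.
Hatch length per layer = 6870 / 0.19 = 36157.9 mm.
Per-layer scan time: 36157.9 / 4310 → 8.3893 s.
Time per layer = 8.3893 + 16.8, so 25.1893 s.
Build time = 2420 × 25.1893 = 60958.106 s = 16.93 hours.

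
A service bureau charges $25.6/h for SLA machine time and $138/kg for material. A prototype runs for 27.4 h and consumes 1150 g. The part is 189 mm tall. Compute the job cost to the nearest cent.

$860.14

Machine-time cost = 25.6 × 27.4 = $701.44.
Material cost = 138 × 1150/1000 = $158.70.
Job cost: 701.44 + 158.70 = $860.14.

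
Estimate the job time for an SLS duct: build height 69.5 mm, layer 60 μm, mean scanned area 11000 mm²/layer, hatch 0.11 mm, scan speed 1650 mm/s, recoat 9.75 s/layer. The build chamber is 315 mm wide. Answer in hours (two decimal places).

Layers = ⌈69.5/0.06⌉ = 1159.
Per-layer scan distance: 11000 / 0.11 → 100000 mm.
Scan time per layer = 100000 / 1650, so 60.6061 s.
Per-layer time = 60.6061 + 9.75 = 70.3561 s.
Total: 1159 × 70.3561 s = 81542.7199 s → 22.65 hours.

22.65 hours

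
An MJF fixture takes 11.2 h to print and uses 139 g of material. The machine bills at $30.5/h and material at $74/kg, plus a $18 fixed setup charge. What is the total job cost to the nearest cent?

$369.89

Time charge = 30.5 × 11.2, so $341.60.
Feedstock cost = 74 × 139/1000, so $10.286.
Total = 341.60 + 10.286 + 18 = 369.886 ≈ $369.89.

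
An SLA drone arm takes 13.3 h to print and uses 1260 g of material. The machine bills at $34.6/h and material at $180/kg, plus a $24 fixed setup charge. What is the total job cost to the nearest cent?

Machine cost = 34.6 × 13.3, so $460.18.
Feedstock cost: 180 × 1260/1000 → $226.80.
Total = 460.18 + 226.80 + 24 = $710.98.

$710.98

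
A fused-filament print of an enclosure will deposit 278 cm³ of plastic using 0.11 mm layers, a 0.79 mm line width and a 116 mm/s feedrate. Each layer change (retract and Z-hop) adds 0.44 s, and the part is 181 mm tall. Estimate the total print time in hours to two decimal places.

7.86 hours

Extrusion cross-section = 0.11 × 0.79, so 0.0869 mm².
Total extruded path = 278000/0.0869 = 3199079.4 mm.
Time extruding = 3199079.4 / 116, so 27578.3 s.
Number of layers: 181 / 0.11 → 1646 (rounded up).
Non-print overhead: 1646 × 0.44 → 724.24 s.
Altogether 27578.3 + 724.24 = 28302.54 s, i.e. 7.86 hours.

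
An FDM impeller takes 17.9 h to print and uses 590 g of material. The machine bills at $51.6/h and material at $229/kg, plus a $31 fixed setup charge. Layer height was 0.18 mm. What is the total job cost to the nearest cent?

$1089.75

Time charge = 51.6 × 17.9, so $923.64.
Material charge = 229 × 590/1000, so $135.11.
Total = 923.64 + 135.11 + 31 = $1089.75.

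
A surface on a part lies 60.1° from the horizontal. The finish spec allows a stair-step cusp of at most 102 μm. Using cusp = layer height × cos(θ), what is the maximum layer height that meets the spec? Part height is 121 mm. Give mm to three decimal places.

0.205 mm

t = h_c / cos θ = 0.102 / 0.4985 = 0.205 mm.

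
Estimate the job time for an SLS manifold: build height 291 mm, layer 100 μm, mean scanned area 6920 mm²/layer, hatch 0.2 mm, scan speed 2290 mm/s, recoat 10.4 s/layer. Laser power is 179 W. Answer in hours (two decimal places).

20.62 hours

Number of layers: 291 / 0.1 → 2910 (rounded up).
Per-layer scan distance: 6920 / 0.2 → 34600 mm.
Scan time per layer = 34600 / 2290 = 15.1092 s.
Per-layer time: 15.1092 + 10.4 → 25.5092 s.
Build time = 2910 × 25.5092 = 74231.772 s = 20.62 hours.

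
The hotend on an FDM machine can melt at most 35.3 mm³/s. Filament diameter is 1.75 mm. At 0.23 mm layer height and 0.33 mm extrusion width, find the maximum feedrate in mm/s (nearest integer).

Bead cross-section = 0.23 × 0.33 = 0.0759 mm².
v_max = Q/A = 35.3/0.0759 = 465.09 mm/s → 465 mm/s.

465 mm/s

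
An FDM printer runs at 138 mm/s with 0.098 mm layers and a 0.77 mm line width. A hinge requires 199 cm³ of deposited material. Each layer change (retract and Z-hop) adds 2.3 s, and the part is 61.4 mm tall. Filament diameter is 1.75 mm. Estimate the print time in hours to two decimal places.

5.71 hours

Bead cross-section = 0.098 × 0.77, so 0.07546 mm².
Path length: 199000 mm³ / 0.07546 mm² → 2637158.8 mm.
Time extruding: 2637158.8 / 138 → 19109.8 s.
Layers = ⌈61.4/0.098⌉ = 627.
Z-hop total = 627 × 2.3, so 1442.1 s.
Total = 19109.8 + 1442.1 = 20551.9 s = 5.71 hours.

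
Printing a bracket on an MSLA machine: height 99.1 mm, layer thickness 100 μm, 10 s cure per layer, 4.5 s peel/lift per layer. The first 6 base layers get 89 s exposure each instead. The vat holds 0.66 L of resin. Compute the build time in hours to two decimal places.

4.12 hours

Layers = ⌈99.1/0.1⌉ = 991.
Burn-in layers = 6 × (89 + 4.5), so 561 s.
Regular layers = 985 × (10 + 4.5) = 14282.5 s.
Total = 561 + 14282.5 = 14843.5 s = 4.12 hours.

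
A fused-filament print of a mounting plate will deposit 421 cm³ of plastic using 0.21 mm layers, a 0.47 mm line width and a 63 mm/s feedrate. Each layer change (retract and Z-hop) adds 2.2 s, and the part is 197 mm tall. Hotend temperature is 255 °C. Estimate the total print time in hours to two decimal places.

19.38 hours

Line area = 0.21 × 0.47 = 0.0987 mm².
Path length: 421000 mm³ / 0.0987 mm² → 4265450.9 mm.
Extrusion time = 4265450.9 / 63 = 67705.6 s.
Layer count = ceil(197 / 0.21) = 939.
Non-print overhead: 939 × 2.2 → 2065.8 s.
Total = 67705.6 + 2065.8 = 69771.4 s = 19.38 hours.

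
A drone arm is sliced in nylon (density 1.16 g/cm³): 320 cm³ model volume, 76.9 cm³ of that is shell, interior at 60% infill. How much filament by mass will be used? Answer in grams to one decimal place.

Volume inside the shell = 320 − 76.9 = 243.1 cm³.
Deposited infill = 0.60 × 243.1 = 145.86 cm³.
Total extruded = 76.9 + 145.86 = 222.76 cm³.
Mass = 222.76 × 1.16 = 258.4016 g.

258.4 g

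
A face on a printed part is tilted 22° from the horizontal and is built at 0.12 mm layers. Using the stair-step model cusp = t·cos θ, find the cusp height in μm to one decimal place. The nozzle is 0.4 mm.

111.3 μm

Cusp = layer height × cos(22°) = 0.12 × 0.9272 = 0.111264 mm = 111.3 μm.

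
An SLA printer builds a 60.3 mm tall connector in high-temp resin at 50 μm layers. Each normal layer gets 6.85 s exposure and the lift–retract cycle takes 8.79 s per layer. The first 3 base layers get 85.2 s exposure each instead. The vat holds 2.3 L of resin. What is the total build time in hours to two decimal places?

5.30 hours

Number of layers: 60.3 / 0.05 → 1206 (rounded up).
Base layers: 3 × (85.2 + 8.79) → 281.97 s.
Normal layers = 1203 × (6.85 + 8.79), so 18814.92 s.
Sum: 281.97 + 18814.92 = 19096.89 s → 5.30 hours.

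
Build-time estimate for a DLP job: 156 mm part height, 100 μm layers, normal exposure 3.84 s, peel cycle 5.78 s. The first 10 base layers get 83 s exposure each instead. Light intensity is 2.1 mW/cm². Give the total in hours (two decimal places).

Layer count = ceil(156 / 0.1) = 1560.
Base layers: 10 × (83 + 5.78) → 887.8 s.
Normal layers: 1550 × (3.84 + 5.78) → 14911 s.
Total = 887.8 + 14911 = 15798.8 s = 4.39 hours.

4.39 hours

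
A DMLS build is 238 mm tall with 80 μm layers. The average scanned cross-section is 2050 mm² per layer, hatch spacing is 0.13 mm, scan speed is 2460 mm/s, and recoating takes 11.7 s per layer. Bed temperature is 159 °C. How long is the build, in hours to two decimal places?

Layer count = ceil(238 / 0.08) = 2975.
Per-layer scan distance = 2050 / 0.13 = 15769.2 mm.
Scan time per layer = 15769.2 / 2460, so 6.4102 s.
Time per layer = 6.4102 + 11.7 = 18.1102 s.
Total: 2975 × 18.1102 s = 53877.845 s → 14.97 hours.

14.97 hours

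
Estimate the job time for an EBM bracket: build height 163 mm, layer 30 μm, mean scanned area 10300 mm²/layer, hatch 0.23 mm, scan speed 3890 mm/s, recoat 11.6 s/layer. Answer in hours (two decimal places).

Number of layers: 163 / 0.03 → 5434 (rounded up).
Hatch length per layer = 10300 / 0.23 = 44782.6 mm.
Per-layer scan time: 44782.6 / 3890 → 11.5122 s.
Time per layer = 11.5122 + 11.6, so 23.1122 s.
Build time = 5434 × 23.1122 = 125591.6948 s = 34.89 hours.

34.89 hours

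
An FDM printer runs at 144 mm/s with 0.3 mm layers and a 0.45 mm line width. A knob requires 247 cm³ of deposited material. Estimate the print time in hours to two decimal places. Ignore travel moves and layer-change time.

3.53 hours

Line area = 0.3 × 0.45, so 0.135 mm².
Total extruded path = 247000/0.135 = 1829629.6 mm.
Extrusion time = 1829629.6 / 144 = 12705.8 s.
That's 12705.8 s → 3.53 hours.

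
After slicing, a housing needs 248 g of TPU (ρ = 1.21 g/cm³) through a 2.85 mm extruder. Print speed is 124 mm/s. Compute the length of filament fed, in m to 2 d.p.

Extruded volume: 248/1.21 = 204.9587 cm³ (204958.7 mm³).
Filament cross-section = π × (2.85/2)² = 6.3794 mm².
L = V/A = 204958.7/6.3794 = 32128.21 mm → 32.13 m.

32.13 m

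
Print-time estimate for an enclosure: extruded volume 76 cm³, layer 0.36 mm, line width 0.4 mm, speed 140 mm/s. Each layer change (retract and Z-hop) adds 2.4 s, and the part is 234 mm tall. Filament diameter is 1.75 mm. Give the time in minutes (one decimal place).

88.8 minutes

Bead cross-section: 0.36 × 0.4 → 0.144 mm².
Path length: 76000 mm³ / 0.144 mm² → 527777.8 mm.
Extrusion time = 527777.8 / 140 = 3769.8 s.
Layers = ⌈234/0.36⌉ = 650.
Non-print overhead = 650 × 2.4 = 1560 s.
Total = 3769.8 + 1560 = 5329.8 s = 88.8 minutes.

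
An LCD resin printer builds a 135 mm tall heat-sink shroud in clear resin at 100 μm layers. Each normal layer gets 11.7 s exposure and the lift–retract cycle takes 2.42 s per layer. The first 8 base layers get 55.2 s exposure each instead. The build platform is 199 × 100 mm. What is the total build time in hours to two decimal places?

Number of layers: 135 / 0.1 → 1350 (rounded up).
Bottom layers = 8 × (55.2 + 2.42) = 460.96 s.
Normal layers: 1342 × (11.7 + 2.42) → 18949.04 s.
Sum: 460.96 + 18949.04 = 19410 s → 5.39 hours.

5.39 hours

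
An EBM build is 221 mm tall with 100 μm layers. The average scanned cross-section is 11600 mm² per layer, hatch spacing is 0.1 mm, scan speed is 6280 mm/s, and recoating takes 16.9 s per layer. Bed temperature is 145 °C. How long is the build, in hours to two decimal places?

Layers = ⌈221/0.1⌉ = 2210.
Scan path per layer: 11600 / 0.1 → 116000 mm.
Scan time per layer = 116000 / 6280 = 18.4713 s.
Time per layer: 18.4713 + 16.9 → 35.3713 s.
2210 layers × 35.3713 s/layer = 78170.573 s, i.e. 21.71 hours.

21.71 hours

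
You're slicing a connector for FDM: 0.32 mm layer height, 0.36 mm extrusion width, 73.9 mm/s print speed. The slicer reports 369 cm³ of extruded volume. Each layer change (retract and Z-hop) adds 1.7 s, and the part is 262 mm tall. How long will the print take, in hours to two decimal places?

Bead cross-section = 0.32 × 0.36, so 0.1152 mm².
Path length: 369000 mm³ / 0.1152 mm² → 3203125 mm.
Time extruding: 3203125 / 73.9 → 43344 s.
Layers = ⌈262/0.32⌉ = 819.
Layer-change overhead = 819 × 1.7, so 1392.3 s.
Altogether 43344 + 1392.3 = 44736.3 s, i.e. 12.43 hours.

12.43 hours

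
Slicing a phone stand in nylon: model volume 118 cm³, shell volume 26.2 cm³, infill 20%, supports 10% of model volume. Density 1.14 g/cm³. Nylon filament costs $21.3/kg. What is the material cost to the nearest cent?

Interior volume: 118 − 26.2 → 91.8 cm³.
Infill deposited = 0.20 × 91.8, so 18.36 cm³.
Support = 0.10 × 118 = 11.8 cm³.
Total printed volume = 26.2 + 18.36 + 11.8, so 56.36 cm³.
Mass = 56.36 × 1.14 = 64.2504 g.
Cost = 64.2504 g / 1000 × $21.3/kg = $1.37.

$1.37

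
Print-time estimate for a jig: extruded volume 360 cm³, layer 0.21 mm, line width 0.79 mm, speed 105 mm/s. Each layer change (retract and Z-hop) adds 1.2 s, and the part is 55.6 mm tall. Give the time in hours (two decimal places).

5.83 hours

Extrusion cross-section = 0.21 × 0.79 = 0.1659 mm².
Path length: 360000 mm³ / 0.1659 mm² → 2169981.9 mm.
Extrusion time: 2169981.9 / 105 → 20666.5 s.
Layer count = ceil(55.6 / 0.21) = 265.
Layer-change overhead = 265 × 1.2, so 318 s.
Altogether 20666.5 + 318 = 20984.5 s, i.e. 5.83 hours.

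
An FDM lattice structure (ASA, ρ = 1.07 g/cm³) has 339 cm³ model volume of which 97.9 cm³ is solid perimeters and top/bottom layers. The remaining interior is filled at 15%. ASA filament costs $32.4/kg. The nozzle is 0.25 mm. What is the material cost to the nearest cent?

$4.65

Infill region = 339 − 97.9 = 241.1 cm³.
Infill deposited: 0.15 × 241.1 → 36.165 cm³.
Total extruded = 97.9 + 36.165, so 134.065 cm³.
Mass = 134.065 × 1.07, so 143.44955 g.
Cost = 143.44955 g / 1000 × $32.4/kg = $4.65.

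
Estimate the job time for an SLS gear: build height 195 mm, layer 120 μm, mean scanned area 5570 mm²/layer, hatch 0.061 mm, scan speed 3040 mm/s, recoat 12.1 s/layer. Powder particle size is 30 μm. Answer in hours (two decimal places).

19.02 hours

Number of layers: 195 / 0.12 → 1625 (rounded up).
Per-layer scan distance = 5570 / 0.061 = 91311.5 mm.
Scan time per layer = 91311.5 / 3040 = 30.0367 s.
Layer cycle = 30.0367 + 12.1, so 42.1367 s.
1625 layers × 42.1367 s/layer = 68472.1375 s, i.e. 19.02 hours.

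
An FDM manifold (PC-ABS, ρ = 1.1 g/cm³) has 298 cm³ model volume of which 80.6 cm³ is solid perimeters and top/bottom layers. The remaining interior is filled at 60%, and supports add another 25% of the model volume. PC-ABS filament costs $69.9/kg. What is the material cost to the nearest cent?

$21.96

Volume inside the shell = 298 − 80.6 = 217.4 cm³.
Infill deposited = 0.60 × 217.4 = 130.44 cm³.
Support = 0.25 × 298, so 74.5 cm³.
Total extruded = 80.6 + 130.44 + 74.5 = 285.54 cm³.
Mass: 285.54 × 1.1 → 314.094 g.
At $69.9/kg: 314.094/1000 × 69.9 = $21.96.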